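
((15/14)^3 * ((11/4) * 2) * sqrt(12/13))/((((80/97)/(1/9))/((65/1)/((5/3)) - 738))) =-55937475 * sqrt(39)/570752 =-612.05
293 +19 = 312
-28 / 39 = -0.72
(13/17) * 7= 91/17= 5.35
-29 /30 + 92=2731 /30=91.03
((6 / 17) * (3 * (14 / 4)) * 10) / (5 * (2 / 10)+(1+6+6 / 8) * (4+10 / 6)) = 0.83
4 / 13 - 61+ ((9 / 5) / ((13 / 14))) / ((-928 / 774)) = -939621 / 15080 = -62.31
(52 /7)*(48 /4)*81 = 50544 /7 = 7220.57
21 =21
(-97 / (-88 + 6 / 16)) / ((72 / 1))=97 / 6309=0.02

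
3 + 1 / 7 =22 / 7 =3.14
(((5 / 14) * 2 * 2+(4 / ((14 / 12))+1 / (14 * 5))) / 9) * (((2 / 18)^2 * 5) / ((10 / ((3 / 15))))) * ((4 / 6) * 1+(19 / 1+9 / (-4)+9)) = 108097 / 6123600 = 0.02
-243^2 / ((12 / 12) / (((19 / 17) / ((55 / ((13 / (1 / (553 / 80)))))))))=-8065561959 / 74800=-107828.37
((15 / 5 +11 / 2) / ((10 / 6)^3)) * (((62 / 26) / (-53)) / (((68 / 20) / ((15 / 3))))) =-837 / 6890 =-0.12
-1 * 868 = -868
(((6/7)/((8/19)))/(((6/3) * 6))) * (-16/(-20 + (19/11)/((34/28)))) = 3553/24318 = 0.15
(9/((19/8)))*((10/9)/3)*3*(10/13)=800/247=3.24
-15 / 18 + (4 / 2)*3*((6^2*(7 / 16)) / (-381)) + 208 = 78836 / 381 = 206.92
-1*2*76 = -152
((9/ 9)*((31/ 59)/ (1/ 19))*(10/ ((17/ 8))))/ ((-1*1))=-47120/ 1003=-46.98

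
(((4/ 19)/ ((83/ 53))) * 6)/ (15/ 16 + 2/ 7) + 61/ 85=25288429/ 18364165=1.38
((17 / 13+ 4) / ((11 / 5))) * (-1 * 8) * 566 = -1562160 / 143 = -10924.20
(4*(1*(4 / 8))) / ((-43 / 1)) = -2 / 43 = -0.05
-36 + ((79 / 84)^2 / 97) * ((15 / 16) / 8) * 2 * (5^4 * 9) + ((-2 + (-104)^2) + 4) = 52535279679 / 4867072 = 10794.02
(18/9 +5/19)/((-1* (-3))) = 43/57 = 0.75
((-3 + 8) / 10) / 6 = 1 / 12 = 0.08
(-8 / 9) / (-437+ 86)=8 / 3159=0.00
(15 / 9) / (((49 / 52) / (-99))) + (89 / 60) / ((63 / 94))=-2287319 / 13230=-172.89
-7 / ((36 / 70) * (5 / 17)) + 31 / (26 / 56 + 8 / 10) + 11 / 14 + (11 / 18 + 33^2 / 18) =49732 / 1239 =40.14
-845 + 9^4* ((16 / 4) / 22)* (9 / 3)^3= 344999 / 11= 31363.55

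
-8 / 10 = -4 / 5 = -0.80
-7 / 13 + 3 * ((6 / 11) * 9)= 2029 / 143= 14.19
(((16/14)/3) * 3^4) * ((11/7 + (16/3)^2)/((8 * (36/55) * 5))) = 20801/588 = 35.38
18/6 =3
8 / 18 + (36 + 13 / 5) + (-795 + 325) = -430.96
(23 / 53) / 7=23 / 371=0.06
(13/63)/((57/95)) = 65/189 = 0.34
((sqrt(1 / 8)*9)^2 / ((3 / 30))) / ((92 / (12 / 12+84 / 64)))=14985 / 5888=2.55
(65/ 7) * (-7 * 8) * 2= -1040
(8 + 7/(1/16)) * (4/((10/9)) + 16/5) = 816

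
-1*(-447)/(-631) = -447/631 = -0.71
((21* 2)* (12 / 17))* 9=4536 / 17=266.82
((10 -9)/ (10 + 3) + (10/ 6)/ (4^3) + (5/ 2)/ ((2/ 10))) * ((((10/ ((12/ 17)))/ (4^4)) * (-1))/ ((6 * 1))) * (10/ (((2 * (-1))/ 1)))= 13369225/ 23003136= 0.58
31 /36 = 0.86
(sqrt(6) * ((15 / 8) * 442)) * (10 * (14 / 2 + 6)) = 215475 * sqrt(6) / 2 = 263901.90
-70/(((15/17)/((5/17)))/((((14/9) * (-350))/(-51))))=-249.09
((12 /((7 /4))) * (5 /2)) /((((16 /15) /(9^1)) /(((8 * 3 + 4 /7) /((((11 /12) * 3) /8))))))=5572800 /539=10339.15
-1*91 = -91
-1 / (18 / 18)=-1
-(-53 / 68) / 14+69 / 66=11531 / 10472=1.10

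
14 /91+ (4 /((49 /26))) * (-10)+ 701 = 433115 /637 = 679.93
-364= -364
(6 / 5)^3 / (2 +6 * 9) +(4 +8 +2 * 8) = 24527 / 875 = 28.03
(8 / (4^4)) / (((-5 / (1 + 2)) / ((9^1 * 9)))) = -243 / 160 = -1.52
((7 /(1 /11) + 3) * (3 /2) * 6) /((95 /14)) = 2016 /19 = 106.11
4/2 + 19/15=49/15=3.27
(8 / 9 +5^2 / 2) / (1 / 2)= 241 / 9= 26.78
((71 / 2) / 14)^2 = 5041 / 784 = 6.43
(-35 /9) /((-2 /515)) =18025 /18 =1001.39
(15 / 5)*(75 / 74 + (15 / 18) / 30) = 1387 / 444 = 3.12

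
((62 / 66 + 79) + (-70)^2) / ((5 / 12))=11951.85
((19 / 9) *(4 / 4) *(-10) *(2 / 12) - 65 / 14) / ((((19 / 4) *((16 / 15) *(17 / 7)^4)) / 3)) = -5290775 / 38085576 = -0.14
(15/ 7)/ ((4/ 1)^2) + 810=810.13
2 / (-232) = -1 / 116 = -0.01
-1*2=-2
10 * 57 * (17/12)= 1615/2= 807.50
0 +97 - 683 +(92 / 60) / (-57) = -501053 / 855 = -586.03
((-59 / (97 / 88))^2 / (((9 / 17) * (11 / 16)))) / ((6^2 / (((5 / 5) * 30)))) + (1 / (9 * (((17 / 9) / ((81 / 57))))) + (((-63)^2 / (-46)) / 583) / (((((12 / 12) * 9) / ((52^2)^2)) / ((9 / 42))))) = -21130610368525895 / 1100287415601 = -19204.63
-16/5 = -3.20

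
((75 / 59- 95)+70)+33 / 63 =-28751 / 1239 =-23.21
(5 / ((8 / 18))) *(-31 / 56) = -1395 / 224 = -6.23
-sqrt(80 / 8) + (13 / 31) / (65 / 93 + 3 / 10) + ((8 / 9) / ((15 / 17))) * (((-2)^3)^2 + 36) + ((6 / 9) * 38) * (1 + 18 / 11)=46339154 / 275913 - sqrt(10)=164.79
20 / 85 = 4 / 17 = 0.24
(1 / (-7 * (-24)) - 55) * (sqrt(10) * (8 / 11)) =-9239 * sqrt(10) / 231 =-126.48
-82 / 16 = -41 / 8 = -5.12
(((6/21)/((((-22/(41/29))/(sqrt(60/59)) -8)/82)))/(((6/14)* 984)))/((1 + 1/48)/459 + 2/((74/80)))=9135495360/7745842717847 -592321752* sqrt(885)/7745842717847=-0.00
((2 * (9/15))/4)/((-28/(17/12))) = -17/1120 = -0.02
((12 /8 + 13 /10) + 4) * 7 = 238 /5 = 47.60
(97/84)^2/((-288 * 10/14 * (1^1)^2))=-9409/1451520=-0.01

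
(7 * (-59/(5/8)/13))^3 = -36067838464/274625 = -131334.87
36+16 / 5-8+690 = 3606 / 5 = 721.20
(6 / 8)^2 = 9 / 16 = 0.56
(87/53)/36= 29/636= 0.05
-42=-42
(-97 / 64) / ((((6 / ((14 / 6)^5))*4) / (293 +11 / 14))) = -106433929 / 82944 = -1283.20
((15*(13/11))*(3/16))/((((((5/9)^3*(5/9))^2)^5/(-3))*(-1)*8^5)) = 51880899124435419083945206782440537457951/10490417480468750000000000000000000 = 4945551.43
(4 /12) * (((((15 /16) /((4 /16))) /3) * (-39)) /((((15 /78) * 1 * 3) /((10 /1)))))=-845 /3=-281.67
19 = 19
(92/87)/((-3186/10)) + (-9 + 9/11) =-12478250/1524501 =-8.19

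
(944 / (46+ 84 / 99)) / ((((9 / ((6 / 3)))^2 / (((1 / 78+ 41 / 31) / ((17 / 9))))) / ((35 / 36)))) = 293386940 / 428961663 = 0.68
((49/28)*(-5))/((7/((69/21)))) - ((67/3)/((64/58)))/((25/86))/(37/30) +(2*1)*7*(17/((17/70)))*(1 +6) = 70442207/10360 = 6799.44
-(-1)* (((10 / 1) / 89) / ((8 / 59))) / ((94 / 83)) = 24485 / 33464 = 0.73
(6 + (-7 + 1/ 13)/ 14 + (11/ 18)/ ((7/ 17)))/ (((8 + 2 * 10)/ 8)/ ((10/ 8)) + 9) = 0.59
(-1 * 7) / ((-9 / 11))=77 / 9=8.56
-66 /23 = -2.87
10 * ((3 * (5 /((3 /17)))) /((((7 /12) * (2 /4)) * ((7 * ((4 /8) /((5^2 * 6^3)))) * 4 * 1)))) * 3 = 165240000 /49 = 3372244.90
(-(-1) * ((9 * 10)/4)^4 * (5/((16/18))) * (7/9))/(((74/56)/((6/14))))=430565625/1184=363653.40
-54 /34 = -27 /17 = -1.59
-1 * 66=-66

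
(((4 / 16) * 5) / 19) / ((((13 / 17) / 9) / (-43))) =-32895 / 988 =-33.29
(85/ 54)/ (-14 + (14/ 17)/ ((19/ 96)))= -27455/ 171612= -0.16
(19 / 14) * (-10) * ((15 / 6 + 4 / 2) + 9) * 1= -2565 / 14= -183.21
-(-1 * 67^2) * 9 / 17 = 40401 / 17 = 2376.53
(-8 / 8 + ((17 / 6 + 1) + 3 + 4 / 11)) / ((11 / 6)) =409 / 121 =3.38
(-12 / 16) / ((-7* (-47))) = -3 / 1316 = -0.00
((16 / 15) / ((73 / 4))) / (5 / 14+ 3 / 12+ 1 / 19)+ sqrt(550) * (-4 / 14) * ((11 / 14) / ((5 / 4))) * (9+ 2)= 34048 / 384345-484 * sqrt(22) / 49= -46.24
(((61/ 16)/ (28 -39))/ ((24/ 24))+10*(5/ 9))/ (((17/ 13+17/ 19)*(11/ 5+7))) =10189985/ 39638016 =0.26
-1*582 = -582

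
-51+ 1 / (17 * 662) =-573953 / 11254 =-51.00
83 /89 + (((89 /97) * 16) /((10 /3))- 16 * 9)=-5985401 /43165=-138.66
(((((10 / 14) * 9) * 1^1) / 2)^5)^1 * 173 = 59356.53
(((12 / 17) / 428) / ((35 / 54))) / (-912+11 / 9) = -1458 / 521862005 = -0.00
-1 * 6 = -6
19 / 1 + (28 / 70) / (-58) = 2754 / 145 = 18.99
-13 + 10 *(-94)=-953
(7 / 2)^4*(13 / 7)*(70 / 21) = 22295 / 24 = 928.96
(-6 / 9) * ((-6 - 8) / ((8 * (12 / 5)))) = 35 / 72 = 0.49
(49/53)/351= 49/18603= 0.00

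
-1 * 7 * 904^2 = -5720512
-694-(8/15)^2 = -156214/225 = -694.28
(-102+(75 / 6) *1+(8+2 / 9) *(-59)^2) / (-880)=-513577 / 15840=-32.42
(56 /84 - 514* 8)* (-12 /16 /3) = 6167 /6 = 1027.83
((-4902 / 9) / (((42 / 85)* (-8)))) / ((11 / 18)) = 69445 / 308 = 225.47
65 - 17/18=1153/18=64.06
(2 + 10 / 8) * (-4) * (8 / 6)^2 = -208 / 9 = -23.11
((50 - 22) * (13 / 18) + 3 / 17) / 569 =3121 / 87057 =0.04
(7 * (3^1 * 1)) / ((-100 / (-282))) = 2961 / 50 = 59.22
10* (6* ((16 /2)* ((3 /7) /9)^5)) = 160 /1361367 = 0.00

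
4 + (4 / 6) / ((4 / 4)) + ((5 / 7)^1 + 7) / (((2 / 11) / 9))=8117 / 21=386.52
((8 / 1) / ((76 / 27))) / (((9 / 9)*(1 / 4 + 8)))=72 / 209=0.34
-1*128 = -128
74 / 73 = 1.01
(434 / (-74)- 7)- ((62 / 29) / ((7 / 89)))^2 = -1146203472 / 1524733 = -751.74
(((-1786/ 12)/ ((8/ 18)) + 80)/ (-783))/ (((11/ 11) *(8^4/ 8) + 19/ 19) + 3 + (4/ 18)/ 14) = 14273/ 22626264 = 0.00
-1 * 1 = -1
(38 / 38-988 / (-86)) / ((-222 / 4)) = -358 / 1591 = -0.23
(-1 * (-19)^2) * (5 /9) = -1805 /9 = -200.56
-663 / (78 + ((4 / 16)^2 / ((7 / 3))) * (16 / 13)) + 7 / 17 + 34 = 1042808 / 40239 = 25.92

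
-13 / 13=-1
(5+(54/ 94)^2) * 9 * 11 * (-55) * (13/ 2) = -416711295/ 2209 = -188642.51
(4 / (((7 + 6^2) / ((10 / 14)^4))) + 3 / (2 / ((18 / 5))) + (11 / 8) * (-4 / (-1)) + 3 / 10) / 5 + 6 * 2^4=253577308 / 2581075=98.24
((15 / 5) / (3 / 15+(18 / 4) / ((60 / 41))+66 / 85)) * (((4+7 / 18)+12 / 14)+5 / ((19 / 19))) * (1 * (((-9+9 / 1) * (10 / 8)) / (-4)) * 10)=0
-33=-33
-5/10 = -1/2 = -0.50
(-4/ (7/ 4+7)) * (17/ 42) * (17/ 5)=-2312/ 3675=-0.63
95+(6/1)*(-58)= -253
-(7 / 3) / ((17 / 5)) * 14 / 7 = -70 / 51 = -1.37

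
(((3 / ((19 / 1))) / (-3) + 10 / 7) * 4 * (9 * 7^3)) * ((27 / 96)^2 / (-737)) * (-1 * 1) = 6536943 / 3584768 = 1.82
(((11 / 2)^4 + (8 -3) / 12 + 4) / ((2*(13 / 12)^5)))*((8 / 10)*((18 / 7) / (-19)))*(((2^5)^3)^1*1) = -593183637504 / 542659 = -1093105.68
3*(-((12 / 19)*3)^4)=-38.66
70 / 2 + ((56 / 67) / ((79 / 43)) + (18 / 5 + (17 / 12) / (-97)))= 1202647691 / 30805260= 39.04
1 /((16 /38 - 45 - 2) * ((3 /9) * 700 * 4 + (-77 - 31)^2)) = -19 /11148640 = -0.00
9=9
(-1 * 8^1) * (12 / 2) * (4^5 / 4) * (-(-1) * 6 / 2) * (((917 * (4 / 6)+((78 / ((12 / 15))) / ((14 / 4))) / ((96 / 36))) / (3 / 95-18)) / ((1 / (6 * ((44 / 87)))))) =447117946880 / 115507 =3870916.45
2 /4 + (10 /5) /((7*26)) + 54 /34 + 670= 2079475 /3094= 672.10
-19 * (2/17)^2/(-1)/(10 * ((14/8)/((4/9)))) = 608/91035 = 0.01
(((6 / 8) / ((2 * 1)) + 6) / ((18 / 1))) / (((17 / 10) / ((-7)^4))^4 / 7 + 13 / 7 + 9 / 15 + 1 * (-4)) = -2471699211114074375 / 10767469504550473437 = -0.23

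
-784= -784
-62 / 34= -31 / 17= -1.82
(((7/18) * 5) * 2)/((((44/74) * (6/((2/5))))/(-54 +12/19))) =-43771/1881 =-23.27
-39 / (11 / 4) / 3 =-52 / 11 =-4.73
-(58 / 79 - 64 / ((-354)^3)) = -321624146 / 438073407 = -0.73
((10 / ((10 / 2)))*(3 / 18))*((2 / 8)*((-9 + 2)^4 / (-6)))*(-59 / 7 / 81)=20237 / 5832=3.47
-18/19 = -0.95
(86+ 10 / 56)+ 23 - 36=2049 / 28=73.18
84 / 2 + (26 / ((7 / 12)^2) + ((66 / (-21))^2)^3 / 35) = 600950974 / 4117715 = 145.94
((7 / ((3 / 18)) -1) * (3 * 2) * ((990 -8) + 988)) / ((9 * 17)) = 161540 / 51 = 3167.45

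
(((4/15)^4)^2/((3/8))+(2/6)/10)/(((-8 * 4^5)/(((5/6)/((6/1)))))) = -513626701/906992640000000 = -0.00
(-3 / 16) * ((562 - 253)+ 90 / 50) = -2331 / 40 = -58.28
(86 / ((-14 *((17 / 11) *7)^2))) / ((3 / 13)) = -0.23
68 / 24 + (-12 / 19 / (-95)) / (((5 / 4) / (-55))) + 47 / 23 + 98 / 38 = 1784291 / 249090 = 7.16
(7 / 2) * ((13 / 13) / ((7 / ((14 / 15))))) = 7 / 15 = 0.47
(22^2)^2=234256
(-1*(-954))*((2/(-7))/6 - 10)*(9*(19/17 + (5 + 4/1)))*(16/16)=-103867704/119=-872837.85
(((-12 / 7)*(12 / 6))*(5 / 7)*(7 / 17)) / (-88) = 15 / 1309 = 0.01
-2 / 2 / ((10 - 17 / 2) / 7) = -14 / 3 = -4.67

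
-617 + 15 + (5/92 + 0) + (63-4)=-542.95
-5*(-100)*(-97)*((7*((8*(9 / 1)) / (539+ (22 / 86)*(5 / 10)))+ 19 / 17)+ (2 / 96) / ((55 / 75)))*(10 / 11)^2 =-530323310625 / 6358187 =-83407.94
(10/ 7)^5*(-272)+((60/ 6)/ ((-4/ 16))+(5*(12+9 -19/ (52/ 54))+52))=-699183061/ 436982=-1600.03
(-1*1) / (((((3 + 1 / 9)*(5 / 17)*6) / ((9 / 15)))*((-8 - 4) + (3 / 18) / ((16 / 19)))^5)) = 155940028416 / 326728935645156275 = 0.00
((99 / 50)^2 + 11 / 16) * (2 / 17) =46079 / 85000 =0.54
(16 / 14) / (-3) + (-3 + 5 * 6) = 559 / 21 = 26.62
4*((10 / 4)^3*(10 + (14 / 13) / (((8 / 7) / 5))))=95625 / 104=919.47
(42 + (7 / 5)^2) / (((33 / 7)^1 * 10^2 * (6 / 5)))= 7693 / 99000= 0.08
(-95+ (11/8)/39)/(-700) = 29629/218400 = 0.14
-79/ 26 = -3.04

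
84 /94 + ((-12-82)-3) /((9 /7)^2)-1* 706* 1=-2907731 /3807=-763.79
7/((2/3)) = 21/2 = 10.50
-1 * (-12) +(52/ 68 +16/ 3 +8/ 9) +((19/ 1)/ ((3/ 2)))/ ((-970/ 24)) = 18.67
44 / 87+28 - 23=479 / 87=5.51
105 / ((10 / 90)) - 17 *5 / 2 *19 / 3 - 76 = 3599 / 6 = 599.83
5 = 5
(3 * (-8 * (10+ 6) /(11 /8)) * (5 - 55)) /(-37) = -153600 /407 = -377.40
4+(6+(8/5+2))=68/5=13.60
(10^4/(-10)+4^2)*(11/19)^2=-329.82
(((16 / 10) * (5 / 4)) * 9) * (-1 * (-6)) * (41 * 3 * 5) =66420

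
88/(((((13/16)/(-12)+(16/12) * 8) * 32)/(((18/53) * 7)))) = 0.62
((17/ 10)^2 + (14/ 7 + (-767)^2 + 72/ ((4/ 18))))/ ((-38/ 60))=-176585367/ 190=-929396.67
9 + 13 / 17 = 166 / 17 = 9.76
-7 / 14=-1 / 2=-0.50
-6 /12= -1 /2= -0.50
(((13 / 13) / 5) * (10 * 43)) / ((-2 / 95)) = -4085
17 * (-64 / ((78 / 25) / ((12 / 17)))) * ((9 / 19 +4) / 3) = -272000 / 741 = -367.07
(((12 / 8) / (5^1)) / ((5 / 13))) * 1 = 39 / 50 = 0.78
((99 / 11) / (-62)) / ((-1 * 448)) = 9 / 27776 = 0.00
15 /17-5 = -70 /17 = -4.12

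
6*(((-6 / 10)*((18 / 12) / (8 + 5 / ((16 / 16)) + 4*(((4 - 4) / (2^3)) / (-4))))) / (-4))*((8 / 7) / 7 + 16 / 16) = 1539 / 12740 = 0.12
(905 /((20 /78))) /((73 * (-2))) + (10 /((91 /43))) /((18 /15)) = -1613207 /79716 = -20.24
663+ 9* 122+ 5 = 1766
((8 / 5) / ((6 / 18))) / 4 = 6 / 5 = 1.20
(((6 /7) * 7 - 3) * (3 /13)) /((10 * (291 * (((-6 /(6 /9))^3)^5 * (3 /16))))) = -8 /1298143587856761945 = -0.00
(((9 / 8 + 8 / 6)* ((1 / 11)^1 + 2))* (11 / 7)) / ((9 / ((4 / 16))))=1357 / 6048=0.22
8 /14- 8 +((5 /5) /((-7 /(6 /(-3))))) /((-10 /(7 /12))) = -3127 /420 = -7.45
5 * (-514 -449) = -4815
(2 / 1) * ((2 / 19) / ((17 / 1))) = 4 / 323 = 0.01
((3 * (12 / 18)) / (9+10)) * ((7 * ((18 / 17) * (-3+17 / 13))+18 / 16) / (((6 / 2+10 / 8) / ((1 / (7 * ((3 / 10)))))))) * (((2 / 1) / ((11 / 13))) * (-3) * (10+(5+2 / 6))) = 6190680 / 422807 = 14.64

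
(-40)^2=1600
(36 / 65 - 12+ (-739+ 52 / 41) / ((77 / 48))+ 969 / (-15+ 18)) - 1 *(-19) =-3791334 / 29315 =-129.33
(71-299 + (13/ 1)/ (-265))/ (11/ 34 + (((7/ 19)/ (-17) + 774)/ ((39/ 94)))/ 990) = -150732351198/ 1459316575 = -103.29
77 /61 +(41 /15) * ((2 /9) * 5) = 7081 /1647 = 4.30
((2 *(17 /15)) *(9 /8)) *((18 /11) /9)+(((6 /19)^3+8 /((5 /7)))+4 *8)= 32967537 /754490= 43.70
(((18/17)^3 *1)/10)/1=2916/24565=0.12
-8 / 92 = -2 / 23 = -0.09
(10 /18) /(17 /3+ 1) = 1 /12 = 0.08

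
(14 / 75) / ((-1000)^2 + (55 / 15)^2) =42 / 225003025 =0.00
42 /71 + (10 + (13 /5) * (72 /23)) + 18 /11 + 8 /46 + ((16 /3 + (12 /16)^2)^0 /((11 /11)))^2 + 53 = 6694896 /89815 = 74.54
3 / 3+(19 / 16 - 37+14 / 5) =-2561 / 80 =-32.01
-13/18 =-0.72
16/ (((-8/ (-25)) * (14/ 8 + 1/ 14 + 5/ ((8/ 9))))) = 2800/ 417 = 6.71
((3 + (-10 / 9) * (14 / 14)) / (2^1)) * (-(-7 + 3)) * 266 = 9044 / 9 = 1004.89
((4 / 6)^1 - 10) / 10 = -14 / 15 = -0.93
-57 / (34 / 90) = -2565 / 17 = -150.88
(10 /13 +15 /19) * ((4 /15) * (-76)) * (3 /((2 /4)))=-2464 /13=-189.54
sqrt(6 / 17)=sqrt(102) / 17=0.59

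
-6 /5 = -1.20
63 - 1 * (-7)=70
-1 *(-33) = 33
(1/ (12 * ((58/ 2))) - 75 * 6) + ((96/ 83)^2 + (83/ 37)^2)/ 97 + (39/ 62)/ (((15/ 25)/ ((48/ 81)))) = -39908102885775277/ 88820827378884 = -449.31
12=12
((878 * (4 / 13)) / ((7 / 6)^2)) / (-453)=-42144 / 96187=-0.44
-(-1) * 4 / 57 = 4 / 57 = 0.07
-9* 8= -72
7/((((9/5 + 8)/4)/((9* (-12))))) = -2160/7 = -308.57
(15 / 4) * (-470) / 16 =-3525 / 32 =-110.16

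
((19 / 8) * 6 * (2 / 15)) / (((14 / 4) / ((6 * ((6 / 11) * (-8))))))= -5472 / 385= -14.21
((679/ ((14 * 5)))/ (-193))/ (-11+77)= -97/ 127380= -0.00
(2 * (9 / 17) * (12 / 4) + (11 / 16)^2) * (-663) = -619359 / 256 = -2419.37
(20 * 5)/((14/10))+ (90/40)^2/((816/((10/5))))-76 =-69443/15232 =-4.56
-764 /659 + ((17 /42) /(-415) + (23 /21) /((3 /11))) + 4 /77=1102093571 /379050210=2.91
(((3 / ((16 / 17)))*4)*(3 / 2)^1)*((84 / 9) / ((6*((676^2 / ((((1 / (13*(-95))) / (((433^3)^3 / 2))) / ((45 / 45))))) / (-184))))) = 0.00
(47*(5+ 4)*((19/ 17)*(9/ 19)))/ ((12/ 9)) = 11421/ 68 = 167.96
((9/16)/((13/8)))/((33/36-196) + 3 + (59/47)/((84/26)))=-17766/9838543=-0.00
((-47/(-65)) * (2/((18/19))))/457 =893/267345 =0.00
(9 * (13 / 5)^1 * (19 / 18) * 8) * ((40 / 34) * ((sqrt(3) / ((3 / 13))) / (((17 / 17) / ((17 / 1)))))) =51376 * sqrt(3) / 3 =29661.95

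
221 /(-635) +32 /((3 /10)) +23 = 246352 /1905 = 129.32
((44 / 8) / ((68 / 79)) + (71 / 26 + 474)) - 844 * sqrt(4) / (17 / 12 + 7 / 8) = -24646581 / 97240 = -253.46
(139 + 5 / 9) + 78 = 1958 / 9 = 217.56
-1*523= -523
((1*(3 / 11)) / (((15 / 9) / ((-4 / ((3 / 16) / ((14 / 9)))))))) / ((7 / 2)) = -256 / 165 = -1.55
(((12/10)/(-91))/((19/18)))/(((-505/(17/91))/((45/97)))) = 16524/7707250915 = 0.00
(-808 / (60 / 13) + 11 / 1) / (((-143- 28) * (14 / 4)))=4922 / 17955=0.27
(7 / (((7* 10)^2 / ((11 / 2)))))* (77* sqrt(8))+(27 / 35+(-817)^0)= 121* sqrt(2) / 100+62 / 35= 3.48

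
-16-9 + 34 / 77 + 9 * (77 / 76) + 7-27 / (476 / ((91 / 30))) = -8567641 / 994840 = -8.61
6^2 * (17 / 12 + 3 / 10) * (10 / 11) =618 / 11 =56.18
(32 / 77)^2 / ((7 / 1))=1024 / 41503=0.02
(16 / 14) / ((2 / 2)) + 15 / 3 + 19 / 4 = 305 / 28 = 10.89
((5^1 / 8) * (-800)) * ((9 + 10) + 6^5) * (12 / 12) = -3897500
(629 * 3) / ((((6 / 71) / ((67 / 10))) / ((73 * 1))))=218427169 / 20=10921358.45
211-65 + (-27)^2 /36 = 665 /4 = 166.25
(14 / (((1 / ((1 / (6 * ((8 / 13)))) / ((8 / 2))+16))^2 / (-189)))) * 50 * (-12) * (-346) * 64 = -18152441173125 / 2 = -9076220586562.50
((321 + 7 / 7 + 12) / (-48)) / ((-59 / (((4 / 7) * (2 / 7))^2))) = 1336 / 424977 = 0.00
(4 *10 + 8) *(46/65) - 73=-2537/65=-39.03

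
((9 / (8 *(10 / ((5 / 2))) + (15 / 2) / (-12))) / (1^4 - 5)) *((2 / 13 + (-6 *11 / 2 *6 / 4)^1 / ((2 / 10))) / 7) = 57879 / 22841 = 2.53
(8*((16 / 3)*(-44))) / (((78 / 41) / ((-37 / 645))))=4271872 / 75465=56.61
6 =6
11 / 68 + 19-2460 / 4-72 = -45413 / 68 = -667.84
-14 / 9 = -1.56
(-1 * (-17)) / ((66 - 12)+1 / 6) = 102 / 325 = 0.31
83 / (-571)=-83 / 571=-0.15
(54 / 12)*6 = 27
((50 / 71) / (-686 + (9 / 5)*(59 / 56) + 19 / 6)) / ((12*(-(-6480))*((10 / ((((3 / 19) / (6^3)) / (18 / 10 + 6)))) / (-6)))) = 175 / 234001675451232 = 0.00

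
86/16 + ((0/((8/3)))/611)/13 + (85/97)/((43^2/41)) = 7740059/1434824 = 5.39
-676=-676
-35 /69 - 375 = -25910 /69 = -375.51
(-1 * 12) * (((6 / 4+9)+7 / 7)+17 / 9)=-482 / 3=-160.67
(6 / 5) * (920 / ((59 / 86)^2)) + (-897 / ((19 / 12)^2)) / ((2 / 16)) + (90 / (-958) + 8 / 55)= -17107766246963 / 33106207145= -516.75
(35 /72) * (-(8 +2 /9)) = -1295 /324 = -4.00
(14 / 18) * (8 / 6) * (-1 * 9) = -28 / 3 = -9.33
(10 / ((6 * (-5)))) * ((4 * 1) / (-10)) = 0.13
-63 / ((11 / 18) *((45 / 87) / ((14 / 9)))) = -17052 / 55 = -310.04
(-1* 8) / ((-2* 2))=2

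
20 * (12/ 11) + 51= 801/ 11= 72.82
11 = 11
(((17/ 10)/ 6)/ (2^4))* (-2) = -17/ 480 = -0.04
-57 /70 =-0.81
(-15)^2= 225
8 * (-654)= -5232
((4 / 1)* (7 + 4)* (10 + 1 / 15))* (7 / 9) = 46508 / 135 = 344.50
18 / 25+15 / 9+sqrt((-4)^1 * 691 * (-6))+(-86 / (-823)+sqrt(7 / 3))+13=sqrt(21) / 3+956192 / 61725+2 * sqrt(4146)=145.80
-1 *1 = -1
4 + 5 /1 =9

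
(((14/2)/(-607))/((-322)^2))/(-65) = 1/584407460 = 0.00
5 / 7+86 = 607 / 7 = 86.71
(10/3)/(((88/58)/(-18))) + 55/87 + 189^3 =6460927193/957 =6751230.09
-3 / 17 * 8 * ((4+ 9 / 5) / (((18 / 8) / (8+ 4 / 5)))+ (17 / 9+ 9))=-20144 / 425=-47.40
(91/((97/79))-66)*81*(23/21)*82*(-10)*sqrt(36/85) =-480907368*sqrt(85)/11543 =-384106.98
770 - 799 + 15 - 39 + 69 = 16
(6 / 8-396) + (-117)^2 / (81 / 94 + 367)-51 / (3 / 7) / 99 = -4919170769 / 13693284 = -359.24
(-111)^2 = 12321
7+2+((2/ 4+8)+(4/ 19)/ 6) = 17.54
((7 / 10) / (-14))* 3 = -3 / 20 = -0.15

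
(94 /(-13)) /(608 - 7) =-94 /7813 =-0.01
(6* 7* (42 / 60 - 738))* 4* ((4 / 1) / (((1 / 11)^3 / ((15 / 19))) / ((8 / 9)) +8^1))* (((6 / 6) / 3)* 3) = -26378588544 / 425977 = -61924.91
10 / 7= 1.43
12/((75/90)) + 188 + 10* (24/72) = 3086/15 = 205.73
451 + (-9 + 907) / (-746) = 167774 / 373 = 449.80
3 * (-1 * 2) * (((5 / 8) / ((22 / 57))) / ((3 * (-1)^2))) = -285 / 88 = -3.24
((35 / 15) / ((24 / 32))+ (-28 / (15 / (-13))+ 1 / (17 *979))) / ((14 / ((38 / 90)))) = 389580199 / 471829050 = 0.83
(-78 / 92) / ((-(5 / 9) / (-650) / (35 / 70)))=-22815 / 46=-495.98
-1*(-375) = 375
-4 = -4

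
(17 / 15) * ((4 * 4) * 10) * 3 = 544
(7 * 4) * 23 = 644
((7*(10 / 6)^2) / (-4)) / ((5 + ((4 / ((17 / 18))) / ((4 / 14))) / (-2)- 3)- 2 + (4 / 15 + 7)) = 14875 / 444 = 33.50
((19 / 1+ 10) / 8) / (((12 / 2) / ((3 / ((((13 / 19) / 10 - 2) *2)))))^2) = 261725 / 4310048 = 0.06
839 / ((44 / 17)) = 14263 / 44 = 324.16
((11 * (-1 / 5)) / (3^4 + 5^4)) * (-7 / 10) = 77 / 35300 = 0.00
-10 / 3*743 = -7430 / 3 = -2476.67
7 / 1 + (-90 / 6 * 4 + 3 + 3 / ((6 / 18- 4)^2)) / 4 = -1741 / 242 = -7.19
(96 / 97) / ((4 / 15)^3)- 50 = 425 / 194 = 2.19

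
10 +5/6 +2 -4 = 53/6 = 8.83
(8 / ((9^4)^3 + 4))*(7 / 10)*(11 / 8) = 77 / 2824295364850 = 0.00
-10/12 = -5/6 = -0.83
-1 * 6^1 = -6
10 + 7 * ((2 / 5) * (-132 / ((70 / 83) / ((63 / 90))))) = -37096 / 125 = -296.77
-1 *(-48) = 48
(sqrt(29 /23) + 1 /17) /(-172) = -sqrt(667) /3956-1 /2924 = -0.01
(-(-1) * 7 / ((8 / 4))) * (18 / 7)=9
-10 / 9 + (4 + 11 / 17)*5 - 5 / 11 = 36470 / 1683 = 21.67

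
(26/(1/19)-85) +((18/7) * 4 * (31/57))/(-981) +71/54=321205565/782838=410.31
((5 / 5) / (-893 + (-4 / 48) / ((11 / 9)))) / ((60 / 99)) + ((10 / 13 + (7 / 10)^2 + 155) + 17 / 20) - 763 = -3095111549 / 5108350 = -605.89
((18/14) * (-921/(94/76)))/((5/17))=-5354694/1645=-3255.13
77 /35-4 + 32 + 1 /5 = 30.40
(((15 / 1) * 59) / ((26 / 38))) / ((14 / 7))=16815 / 26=646.73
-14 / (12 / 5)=-5.83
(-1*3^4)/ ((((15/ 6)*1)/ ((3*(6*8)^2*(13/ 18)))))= -161740.80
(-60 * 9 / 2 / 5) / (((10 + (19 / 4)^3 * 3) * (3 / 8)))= -9216 / 21217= -0.43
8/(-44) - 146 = -1608/11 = -146.18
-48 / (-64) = 0.75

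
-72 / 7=-10.29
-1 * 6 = -6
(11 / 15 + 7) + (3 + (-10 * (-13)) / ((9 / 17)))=11533 / 45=256.29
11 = 11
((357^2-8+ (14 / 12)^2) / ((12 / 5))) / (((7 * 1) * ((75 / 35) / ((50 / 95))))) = 22939625 / 12312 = 1863.19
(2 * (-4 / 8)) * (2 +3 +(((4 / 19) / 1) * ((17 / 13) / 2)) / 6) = -3722 / 741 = -5.02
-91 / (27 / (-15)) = 455 / 9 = 50.56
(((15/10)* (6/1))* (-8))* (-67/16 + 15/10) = 387/2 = 193.50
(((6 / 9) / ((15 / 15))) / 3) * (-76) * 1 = -152 / 9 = -16.89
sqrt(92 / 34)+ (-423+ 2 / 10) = -2114 / 5+ sqrt(782) / 17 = -421.16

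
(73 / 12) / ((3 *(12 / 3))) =0.51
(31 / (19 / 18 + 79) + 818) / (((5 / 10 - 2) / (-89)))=209914688 / 4323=48557.64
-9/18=-1/2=-0.50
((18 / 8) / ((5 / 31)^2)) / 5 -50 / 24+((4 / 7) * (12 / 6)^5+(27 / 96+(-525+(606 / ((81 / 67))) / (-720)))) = -3346986683 / 6804000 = -491.91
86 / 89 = 0.97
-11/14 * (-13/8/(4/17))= 2431/448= 5.43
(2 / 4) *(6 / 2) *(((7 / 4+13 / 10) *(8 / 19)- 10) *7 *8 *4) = -278208 / 95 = -2928.51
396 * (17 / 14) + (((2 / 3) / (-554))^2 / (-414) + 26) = 1014345717185 / 2001245778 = 506.86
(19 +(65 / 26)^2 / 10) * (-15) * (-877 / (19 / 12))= 6196005 / 38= 163052.76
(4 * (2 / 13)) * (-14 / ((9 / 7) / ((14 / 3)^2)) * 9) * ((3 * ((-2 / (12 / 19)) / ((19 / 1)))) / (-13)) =-76832 / 1521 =-50.51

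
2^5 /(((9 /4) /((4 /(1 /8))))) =4096 /9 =455.11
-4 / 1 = -4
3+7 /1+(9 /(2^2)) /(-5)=191 /20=9.55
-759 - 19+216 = -562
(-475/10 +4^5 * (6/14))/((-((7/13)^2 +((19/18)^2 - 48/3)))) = 150004062/5594477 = 26.81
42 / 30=7 / 5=1.40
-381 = -381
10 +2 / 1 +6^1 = 18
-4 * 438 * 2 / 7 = -3504 / 7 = -500.57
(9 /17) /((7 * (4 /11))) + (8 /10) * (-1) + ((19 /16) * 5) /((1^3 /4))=13779 /595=23.16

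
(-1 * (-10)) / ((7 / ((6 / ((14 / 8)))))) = 240 / 49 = 4.90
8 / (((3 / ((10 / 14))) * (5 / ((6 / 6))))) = 0.38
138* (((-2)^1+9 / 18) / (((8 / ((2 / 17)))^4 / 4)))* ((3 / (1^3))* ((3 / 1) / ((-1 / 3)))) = 0.00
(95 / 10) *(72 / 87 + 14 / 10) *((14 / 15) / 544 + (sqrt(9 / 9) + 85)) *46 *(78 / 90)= 37874391893 / 522000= 72556.31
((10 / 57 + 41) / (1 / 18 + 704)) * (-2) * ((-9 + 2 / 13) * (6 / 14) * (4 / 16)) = 105615 / 952679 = 0.11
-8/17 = -0.47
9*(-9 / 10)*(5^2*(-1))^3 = 253125 / 2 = 126562.50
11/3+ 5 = 26/3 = 8.67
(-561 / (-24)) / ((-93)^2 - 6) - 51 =-3526157 / 69144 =-51.00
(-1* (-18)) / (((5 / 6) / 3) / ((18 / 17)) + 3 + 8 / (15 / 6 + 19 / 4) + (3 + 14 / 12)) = 169128 / 80171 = 2.11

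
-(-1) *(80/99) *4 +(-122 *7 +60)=-790.77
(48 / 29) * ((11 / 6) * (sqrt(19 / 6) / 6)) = 22 * sqrt(114) / 261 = 0.90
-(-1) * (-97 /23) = -97 /23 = -4.22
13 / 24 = 0.54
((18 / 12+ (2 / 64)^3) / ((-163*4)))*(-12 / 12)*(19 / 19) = 49153 / 21364736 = 0.00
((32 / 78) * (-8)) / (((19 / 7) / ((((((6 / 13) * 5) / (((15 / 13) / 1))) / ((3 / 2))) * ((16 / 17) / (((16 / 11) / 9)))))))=-39424 / 4199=-9.39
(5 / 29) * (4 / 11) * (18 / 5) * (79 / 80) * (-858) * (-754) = 720954 / 5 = 144190.80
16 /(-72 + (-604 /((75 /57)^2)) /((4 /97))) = -10000 /5332567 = -0.00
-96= -96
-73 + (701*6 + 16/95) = 392651/95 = 4133.17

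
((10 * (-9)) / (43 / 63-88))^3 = 182284263000 / 166465766501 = 1.10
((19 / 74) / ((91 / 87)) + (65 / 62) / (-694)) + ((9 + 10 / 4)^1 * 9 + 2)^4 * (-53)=-3804871339166514339 / 579501104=-6565770648.07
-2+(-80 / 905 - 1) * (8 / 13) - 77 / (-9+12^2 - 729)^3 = -119691834137 / 44832047832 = -2.67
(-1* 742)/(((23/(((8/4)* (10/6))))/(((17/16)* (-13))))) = 409955/276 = 1485.34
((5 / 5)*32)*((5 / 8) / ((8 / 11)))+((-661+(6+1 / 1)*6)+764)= 345 / 2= 172.50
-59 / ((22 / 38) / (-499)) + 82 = 560281 / 11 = 50934.64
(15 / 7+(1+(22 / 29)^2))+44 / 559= 12495538 / 3290833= 3.80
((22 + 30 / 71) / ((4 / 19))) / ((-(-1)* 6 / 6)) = 7562 / 71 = 106.51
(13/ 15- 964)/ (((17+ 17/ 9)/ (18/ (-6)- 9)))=260046/ 425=611.87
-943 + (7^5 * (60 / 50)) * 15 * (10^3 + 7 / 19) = 5750093765 / 19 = 302636513.95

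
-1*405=-405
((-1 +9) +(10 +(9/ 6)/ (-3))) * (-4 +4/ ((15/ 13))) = -28/ 3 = -9.33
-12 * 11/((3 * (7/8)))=-50.29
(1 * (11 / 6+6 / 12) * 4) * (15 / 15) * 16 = 448 / 3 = 149.33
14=14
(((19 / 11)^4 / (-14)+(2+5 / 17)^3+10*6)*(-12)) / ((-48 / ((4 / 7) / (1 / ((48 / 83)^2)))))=82875826198656 / 24281178942713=3.41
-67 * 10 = -670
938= 938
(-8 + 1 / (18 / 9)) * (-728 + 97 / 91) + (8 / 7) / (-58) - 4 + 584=31836821 / 5278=6031.99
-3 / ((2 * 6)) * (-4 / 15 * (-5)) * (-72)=24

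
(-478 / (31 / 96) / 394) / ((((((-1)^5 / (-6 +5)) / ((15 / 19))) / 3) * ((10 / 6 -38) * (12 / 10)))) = 2581200 / 12647597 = 0.20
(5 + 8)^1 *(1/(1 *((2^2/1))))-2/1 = 5/4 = 1.25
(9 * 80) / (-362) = -360 / 181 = -1.99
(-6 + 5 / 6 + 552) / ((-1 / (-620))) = 1017110 / 3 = 339036.67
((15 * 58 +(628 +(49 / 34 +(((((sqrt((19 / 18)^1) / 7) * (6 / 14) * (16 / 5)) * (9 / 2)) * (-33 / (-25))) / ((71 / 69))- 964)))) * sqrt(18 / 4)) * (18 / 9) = 491832 * sqrt(19) / 434875 +54615 * sqrt(2) / 34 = 2276.61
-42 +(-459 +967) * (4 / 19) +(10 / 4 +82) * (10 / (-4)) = -11119 / 76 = -146.30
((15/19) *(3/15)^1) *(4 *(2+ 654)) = 414.32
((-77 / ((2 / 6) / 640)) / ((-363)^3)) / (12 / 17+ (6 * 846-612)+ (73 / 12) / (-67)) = 20410880 / 29483135817927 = 0.00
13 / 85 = 0.15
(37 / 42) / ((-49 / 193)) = -7141 / 2058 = -3.47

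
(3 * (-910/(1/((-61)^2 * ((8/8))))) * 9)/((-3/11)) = 335224890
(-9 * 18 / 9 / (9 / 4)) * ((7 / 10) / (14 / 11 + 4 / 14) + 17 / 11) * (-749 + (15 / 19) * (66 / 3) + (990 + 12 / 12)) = -5897696 / 1425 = -4138.73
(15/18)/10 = 1/12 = 0.08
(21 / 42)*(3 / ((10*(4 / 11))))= 33 / 80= 0.41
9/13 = 0.69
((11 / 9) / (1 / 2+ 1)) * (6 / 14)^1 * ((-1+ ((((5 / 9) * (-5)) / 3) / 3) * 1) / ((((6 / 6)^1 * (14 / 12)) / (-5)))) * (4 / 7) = 1.12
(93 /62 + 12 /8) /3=1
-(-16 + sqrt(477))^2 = -733 + 96 * sqrt(53) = -34.11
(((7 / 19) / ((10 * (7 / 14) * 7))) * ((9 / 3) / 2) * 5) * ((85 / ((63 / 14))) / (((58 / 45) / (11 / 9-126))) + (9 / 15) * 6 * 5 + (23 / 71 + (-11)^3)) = -3063775 / 12354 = -248.00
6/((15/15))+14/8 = 31/4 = 7.75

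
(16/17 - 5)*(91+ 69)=-11040/17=-649.41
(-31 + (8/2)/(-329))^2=104101209/108241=961.75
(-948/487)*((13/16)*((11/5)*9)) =-305019/9740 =-31.32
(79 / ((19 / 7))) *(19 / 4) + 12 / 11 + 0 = 6131 / 44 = 139.34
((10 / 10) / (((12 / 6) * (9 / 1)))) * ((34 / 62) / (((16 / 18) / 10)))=85 / 248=0.34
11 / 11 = 1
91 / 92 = 0.99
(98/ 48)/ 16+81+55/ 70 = 81.91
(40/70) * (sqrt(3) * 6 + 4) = 16/7 + 24 * sqrt(3)/7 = 8.22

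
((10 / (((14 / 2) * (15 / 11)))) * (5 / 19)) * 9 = 330 / 133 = 2.48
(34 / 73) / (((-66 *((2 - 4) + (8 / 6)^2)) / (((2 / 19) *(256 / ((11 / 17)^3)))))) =64144128 / 20307067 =3.16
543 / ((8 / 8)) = 543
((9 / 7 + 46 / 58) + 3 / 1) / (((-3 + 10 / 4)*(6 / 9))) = -3093 / 203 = -15.24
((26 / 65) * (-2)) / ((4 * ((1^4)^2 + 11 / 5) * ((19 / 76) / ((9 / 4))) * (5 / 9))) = -81 / 80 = -1.01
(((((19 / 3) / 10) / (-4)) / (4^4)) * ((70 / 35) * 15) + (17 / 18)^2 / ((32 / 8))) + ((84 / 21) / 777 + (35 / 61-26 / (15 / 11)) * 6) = -725637380857 / 6552161280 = -110.75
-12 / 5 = -2.40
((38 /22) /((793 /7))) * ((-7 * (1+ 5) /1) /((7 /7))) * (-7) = 39102 /8723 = 4.48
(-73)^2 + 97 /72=383785 /72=5330.35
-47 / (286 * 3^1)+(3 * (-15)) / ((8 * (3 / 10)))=-32269 / 1716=-18.80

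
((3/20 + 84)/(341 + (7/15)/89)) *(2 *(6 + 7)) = 5841693/910484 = 6.42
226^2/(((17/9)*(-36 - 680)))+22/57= -6483551/173451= -37.38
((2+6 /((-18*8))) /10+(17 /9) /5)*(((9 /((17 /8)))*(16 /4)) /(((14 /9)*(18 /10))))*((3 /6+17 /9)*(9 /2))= 37.31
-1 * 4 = -4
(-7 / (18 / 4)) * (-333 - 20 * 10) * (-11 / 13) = -701.56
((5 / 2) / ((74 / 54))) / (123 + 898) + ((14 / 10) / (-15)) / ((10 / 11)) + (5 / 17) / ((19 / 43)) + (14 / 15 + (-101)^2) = 46683969674654 / 4575739125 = 10202.50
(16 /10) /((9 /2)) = 16 /45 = 0.36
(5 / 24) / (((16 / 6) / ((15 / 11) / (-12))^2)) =125 / 123904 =0.00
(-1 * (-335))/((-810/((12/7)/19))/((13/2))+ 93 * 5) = -871/2382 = -0.37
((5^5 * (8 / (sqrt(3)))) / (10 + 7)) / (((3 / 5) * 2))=62500 * sqrt(3) / 153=707.54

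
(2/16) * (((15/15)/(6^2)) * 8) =1/36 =0.03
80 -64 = 16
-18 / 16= -9 / 8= -1.12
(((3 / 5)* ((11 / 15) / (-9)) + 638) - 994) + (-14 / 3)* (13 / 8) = -327269 / 900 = -363.63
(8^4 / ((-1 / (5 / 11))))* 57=-1167360 / 11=-106123.64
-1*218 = -218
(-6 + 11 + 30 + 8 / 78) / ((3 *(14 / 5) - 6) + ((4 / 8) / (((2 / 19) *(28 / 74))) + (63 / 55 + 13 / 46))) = 19395992 / 9051705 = 2.14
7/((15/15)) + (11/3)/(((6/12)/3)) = 29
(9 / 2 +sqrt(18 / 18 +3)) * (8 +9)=221 / 2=110.50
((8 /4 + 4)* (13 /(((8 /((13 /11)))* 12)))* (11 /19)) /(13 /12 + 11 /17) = 0.32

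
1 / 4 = 0.25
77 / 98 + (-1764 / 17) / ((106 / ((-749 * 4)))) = 2933.61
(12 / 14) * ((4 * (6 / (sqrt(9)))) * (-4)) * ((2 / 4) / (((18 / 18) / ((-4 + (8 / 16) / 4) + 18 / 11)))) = 2364 / 77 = 30.70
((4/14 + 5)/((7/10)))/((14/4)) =740/343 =2.16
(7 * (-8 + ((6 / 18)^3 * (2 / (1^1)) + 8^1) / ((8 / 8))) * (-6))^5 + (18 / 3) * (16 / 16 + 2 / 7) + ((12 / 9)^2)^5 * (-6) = -390.29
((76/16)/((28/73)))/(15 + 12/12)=1387/1792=0.77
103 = 103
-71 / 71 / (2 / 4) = -2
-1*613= -613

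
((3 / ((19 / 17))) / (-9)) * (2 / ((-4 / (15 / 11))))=0.20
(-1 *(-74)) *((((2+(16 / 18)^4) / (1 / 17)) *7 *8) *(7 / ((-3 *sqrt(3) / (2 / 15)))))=-16981631296 *sqrt(3) / 885735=-33207.50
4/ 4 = 1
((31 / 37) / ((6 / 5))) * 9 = 465 / 74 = 6.28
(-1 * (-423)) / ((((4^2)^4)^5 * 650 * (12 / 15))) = 423 / 628641426199607170847211520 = 0.00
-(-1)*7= 7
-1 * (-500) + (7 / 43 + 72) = 24603 / 43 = 572.16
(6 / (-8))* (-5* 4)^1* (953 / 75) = 953 / 5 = 190.60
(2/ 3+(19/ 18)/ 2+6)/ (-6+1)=-259/ 180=-1.44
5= 5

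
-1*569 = -569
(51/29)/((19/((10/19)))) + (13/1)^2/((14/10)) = 8849875/73283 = 120.76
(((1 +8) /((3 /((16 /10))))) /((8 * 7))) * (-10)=-6 /7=-0.86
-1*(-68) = 68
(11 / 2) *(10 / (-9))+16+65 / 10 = 295 / 18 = 16.39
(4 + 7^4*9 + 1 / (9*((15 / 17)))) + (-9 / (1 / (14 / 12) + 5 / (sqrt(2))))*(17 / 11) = 37007837296 / 1712205-37485*sqrt(2) / 12683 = 21609.96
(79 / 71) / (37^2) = 0.00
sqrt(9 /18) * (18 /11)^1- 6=-6 + 9 * sqrt(2) /11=-4.84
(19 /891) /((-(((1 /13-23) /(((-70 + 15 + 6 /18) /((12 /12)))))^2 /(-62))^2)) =-94311748966242496 /35571960104571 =-2651.29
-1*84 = -84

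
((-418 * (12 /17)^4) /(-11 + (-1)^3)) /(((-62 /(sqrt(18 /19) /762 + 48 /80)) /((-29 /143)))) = 0.02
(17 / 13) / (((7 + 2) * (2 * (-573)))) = -17 / 134082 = -0.00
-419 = -419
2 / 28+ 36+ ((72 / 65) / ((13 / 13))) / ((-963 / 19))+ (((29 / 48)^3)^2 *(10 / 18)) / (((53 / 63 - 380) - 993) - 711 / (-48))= 367116309986790590909 / 10183657505386659840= 36.05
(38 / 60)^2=361 / 900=0.40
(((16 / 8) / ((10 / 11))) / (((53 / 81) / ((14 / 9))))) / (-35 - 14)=-198 / 1855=-0.11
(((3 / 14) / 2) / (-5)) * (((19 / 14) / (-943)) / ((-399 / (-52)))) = 13 / 3234490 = 0.00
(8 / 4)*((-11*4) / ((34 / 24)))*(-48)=50688 / 17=2981.65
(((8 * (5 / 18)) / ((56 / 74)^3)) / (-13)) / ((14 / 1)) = -253265 / 8989344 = -0.03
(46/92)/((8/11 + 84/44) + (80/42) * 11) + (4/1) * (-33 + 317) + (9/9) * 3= 12413053/10898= 1139.02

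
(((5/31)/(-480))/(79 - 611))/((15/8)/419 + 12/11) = 4609/7993144656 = 0.00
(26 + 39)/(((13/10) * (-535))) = -10/107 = -0.09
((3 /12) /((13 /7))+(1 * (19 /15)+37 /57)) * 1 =10129 /4940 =2.05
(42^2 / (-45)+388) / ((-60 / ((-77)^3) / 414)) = 27468677544 / 25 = 1098747101.76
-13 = -13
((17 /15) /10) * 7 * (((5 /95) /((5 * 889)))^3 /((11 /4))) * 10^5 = 1088 /22718621998149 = 0.00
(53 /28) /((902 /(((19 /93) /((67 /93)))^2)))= 19133 /113374184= 0.00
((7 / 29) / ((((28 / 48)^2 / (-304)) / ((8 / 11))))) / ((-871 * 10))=175104 / 9724715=0.02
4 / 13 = 0.31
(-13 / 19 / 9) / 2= -13 / 342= -0.04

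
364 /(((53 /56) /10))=3846.04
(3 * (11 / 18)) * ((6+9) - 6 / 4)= 99 / 4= 24.75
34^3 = 39304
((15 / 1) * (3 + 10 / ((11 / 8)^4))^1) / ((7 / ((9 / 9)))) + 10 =2298115 / 102487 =22.42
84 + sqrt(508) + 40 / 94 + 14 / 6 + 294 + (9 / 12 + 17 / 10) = 2 *sqrt(127) + 1080649 / 2820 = 405.75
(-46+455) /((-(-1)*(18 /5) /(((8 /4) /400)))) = 0.57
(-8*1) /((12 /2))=-4 /3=-1.33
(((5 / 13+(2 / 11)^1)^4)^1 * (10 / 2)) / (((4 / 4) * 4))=215233605 / 1672646404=0.13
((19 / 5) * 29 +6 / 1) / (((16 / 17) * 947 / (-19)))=-187663 / 75760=-2.48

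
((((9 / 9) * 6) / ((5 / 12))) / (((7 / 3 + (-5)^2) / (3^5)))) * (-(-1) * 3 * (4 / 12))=26244 / 205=128.02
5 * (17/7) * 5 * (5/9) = 2125/63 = 33.73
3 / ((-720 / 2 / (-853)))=853 / 120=7.11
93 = 93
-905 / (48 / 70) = -31675 / 24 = -1319.79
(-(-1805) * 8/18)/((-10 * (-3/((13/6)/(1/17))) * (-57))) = -4199/243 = -17.28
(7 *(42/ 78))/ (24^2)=49/ 7488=0.01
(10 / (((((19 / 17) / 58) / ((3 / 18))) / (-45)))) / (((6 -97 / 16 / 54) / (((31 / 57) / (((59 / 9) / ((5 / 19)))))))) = -29710152000 / 2058612247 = -14.43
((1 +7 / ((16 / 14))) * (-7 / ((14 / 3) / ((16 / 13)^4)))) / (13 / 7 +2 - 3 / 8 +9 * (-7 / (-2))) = -13074432 / 18650333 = -0.70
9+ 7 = 16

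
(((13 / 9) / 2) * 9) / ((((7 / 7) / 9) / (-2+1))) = -117 / 2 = -58.50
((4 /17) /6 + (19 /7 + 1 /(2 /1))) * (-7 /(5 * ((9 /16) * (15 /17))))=-18584 /2025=-9.18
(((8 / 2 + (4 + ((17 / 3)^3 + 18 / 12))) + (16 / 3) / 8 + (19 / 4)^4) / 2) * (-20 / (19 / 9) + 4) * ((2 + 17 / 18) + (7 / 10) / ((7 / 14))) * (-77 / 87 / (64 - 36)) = 270991691971 / 1028298240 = 263.53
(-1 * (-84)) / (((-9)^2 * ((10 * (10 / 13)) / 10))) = 182 / 135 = 1.35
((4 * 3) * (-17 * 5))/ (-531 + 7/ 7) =102/ 53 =1.92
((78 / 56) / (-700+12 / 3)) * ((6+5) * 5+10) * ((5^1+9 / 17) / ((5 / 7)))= -7943 / 7888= -1.01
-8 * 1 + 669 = 661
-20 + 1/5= -99/5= -19.80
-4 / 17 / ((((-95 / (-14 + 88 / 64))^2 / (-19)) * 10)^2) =-104060401 / 392768000000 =-0.00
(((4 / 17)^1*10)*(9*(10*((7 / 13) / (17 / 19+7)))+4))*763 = 4022536 / 221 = 18201.52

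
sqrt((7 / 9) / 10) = sqrt(70) / 30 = 0.28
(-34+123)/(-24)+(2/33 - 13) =-1465/88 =-16.65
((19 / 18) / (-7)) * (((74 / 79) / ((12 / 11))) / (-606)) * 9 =7733 / 4021416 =0.00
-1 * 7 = -7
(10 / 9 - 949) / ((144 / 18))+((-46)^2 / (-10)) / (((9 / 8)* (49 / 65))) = -1298275 / 3528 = -367.99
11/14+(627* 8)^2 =25160256.79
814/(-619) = -814/619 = -1.32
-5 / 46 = -0.11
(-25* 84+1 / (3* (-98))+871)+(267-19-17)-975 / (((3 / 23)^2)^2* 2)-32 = -2229596657 / 1323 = -1685258.24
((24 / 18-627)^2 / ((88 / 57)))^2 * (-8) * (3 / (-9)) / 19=235836321062179 / 26136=9023428262.25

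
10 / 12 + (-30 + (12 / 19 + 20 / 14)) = -21631 / 798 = -27.11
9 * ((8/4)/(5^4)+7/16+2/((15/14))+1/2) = 252663/10000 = 25.27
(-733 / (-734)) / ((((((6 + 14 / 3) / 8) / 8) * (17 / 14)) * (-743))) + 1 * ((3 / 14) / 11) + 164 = 117085298399 / 713878858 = 164.01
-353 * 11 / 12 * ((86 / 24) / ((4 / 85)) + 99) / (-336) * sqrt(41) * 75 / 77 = 10598825 * sqrt(41) / 64512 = 1051.98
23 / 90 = 0.26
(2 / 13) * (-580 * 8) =-9280 / 13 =-713.85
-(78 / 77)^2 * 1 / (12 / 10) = -5070 / 5929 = -0.86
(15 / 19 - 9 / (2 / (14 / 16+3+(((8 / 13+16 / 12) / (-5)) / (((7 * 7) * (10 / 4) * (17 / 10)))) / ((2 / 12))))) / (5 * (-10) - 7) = 91065367 / 312741520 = 0.29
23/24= 0.96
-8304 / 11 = -754.91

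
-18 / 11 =-1.64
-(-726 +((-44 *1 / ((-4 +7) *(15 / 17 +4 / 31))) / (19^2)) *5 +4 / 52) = 419147051 / 577239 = 726.12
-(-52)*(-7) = -364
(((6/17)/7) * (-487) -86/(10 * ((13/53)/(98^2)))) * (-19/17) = 376373.87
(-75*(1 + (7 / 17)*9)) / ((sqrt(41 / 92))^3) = -1104000*sqrt(943) / 28577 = -1186.34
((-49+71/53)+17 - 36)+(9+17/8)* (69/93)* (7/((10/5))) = -992931/26288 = -37.77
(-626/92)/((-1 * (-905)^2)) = 313/37675150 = 0.00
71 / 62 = 1.15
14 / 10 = 7 / 5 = 1.40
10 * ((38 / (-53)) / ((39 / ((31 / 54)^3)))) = -2830145 / 81369522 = -0.03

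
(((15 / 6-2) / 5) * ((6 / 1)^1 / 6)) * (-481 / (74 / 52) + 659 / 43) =-2775 / 86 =-32.27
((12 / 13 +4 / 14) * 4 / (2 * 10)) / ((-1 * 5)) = -22 / 455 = -0.05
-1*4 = -4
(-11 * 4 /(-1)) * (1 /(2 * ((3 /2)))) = 44 /3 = 14.67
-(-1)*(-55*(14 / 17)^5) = -20.83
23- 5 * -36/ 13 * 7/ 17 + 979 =222702/ 221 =1007.70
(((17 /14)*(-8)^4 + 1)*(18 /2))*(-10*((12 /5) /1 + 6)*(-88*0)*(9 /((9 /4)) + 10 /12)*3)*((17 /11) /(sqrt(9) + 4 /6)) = 0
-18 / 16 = -9 / 8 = -1.12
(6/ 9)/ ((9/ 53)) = 106/ 27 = 3.93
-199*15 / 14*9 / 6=-8955 / 28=-319.82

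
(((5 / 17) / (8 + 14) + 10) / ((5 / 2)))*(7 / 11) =5243 / 2057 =2.55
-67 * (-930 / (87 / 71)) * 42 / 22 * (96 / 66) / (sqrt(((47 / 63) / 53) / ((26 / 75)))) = 99097824 * sqrt(1360086) / 164923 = 700754.79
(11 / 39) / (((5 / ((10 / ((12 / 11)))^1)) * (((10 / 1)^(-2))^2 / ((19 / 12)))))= 2873750 / 351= 8187.32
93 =93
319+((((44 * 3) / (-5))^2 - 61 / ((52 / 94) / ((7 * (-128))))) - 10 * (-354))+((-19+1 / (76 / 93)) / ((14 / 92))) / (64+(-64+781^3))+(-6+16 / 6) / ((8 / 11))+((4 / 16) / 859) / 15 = 1566952802885659172447 / 15161231452888950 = 103352.61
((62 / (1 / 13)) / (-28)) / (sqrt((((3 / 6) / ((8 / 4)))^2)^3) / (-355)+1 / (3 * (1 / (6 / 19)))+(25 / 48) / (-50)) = -260950560 / 859411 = -303.64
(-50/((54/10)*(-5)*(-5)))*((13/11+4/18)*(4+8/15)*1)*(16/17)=-2.22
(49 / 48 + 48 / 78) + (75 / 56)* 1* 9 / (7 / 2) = 155329 / 30576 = 5.08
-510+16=-494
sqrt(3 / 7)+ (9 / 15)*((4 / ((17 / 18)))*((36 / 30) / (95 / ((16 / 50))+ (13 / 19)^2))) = 3742848 / 364958975+ sqrt(21) / 7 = 0.66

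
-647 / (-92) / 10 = 647 / 920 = 0.70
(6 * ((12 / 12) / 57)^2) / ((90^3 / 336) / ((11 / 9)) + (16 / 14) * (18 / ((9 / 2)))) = 308 / 296827557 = 0.00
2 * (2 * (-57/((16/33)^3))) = -2048409/1024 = -2000.40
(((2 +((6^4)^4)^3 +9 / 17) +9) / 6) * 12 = 763376762050054946162965178208950944136 / 17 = 44904515414709114480174420000000000000.00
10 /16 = 5 /8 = 0.62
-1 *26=-26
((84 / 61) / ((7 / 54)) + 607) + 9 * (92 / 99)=420037 / 671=625.99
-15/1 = -15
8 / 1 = 8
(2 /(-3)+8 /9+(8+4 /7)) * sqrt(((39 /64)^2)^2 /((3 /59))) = 46813 * sqrt(177) /43008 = 14.48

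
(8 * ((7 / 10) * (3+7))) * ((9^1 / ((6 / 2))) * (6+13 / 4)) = 1554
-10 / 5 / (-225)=0.01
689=689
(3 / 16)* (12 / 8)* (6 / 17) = 27 / 272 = 0.10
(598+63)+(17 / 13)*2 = 8627 / 13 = 663.62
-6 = -6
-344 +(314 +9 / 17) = -501 / 17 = -29.47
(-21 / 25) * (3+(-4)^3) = 1281 / 25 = 51.24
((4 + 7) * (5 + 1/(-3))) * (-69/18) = -1771/9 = -196.78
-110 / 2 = -55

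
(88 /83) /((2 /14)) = 616 /83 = 7.42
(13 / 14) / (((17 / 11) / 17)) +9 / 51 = 2473 / 238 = 10.39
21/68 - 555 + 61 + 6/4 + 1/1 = -33401/68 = -491.19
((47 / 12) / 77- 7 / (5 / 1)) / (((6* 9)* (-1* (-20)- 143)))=6233 / 30686040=0.00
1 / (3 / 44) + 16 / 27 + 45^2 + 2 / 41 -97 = 1943.31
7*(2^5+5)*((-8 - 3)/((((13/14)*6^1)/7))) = -139601/39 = -3579.51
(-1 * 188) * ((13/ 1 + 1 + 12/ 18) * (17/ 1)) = -140624/ 3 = -46874.67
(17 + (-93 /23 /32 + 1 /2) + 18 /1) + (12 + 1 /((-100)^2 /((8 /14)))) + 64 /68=2644756253 /54740000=48.31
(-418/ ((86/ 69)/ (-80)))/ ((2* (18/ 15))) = 480700/ 43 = 11179.07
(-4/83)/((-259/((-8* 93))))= -2976/21497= -0.14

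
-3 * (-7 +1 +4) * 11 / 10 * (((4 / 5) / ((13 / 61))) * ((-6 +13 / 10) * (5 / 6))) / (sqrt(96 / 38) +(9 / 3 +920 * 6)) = -1103132723 / 62786425325 +126148 * sqrt(57) / 188359275975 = -0.02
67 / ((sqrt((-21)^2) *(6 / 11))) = 737 / 126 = 5.85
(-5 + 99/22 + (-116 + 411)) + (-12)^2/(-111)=21697/74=293.20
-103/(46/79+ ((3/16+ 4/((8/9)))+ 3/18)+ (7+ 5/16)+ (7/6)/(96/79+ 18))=-74111796/9216961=-8.04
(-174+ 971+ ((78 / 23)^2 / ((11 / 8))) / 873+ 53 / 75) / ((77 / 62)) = 642.32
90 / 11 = 8.18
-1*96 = -96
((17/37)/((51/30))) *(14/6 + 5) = 220/111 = 1.98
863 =863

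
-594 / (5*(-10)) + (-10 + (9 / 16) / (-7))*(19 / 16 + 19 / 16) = -270163 / 22400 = -12.06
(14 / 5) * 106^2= 157304 / 5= 31460.80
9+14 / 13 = 131 / 13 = 10.08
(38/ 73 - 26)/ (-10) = 186/ 73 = 2.55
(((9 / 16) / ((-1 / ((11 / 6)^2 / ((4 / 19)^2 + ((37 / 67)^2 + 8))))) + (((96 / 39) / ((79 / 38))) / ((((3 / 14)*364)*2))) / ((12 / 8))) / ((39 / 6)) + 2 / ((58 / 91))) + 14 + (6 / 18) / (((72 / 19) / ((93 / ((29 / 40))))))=556774724632465541 / 19613447464796640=28.39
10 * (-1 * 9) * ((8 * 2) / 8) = -180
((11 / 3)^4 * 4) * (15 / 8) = 1355.65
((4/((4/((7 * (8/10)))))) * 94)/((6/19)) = 25004/15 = 1666.93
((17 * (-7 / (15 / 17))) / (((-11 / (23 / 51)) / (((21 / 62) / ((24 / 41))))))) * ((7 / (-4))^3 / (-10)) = 269433017 / 157132800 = 1.71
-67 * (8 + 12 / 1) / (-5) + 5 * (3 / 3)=273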